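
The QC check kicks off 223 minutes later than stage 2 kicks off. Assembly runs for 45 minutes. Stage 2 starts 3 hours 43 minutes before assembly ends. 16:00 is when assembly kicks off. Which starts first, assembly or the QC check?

Assembly ends at 16:00 + 45 min = 16:45.
Stage 2 starts at 16:45 − 223 min = 13:02.
The QC check starts at 13:02 + 223 min = 16:45.
Assembly starts at 16:00 and the QC check starts at 16:45, so assembly is first.

assembly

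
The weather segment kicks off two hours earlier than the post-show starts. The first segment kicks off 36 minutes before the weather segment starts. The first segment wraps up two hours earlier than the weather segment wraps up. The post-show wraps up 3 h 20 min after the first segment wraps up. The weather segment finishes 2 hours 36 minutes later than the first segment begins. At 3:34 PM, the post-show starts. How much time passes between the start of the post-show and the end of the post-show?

80 minutes

The weather segment starts at 3:34 PM − 120 min = 1:34 PM.
The first segment starts at 1:34 PM − 36 min = 12:58 PM.
The weather segment ends at 12:58 PM + 156 min = 3:34 PM.
The first segment ends at 3:34 PM − 120 min = 1:34 PM.
The post-show ends at 1:34 PM + 200 min = 4:54 PM.
From 3:34 PM to 4:54 PM is 80 minutes.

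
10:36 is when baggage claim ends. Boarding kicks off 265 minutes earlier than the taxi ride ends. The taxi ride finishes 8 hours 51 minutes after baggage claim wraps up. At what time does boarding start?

The taxi ride ends at 10:36 + 531 min = 19:27.
Boarding starts at 19:27 − 265 min = 15:02.

15:02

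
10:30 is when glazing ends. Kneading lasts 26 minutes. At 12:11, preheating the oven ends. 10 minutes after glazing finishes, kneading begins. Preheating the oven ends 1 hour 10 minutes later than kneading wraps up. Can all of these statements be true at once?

No

Kneading starts at 10:30 + 10 min = 10:40.
Kneading ends at 10:40 + 26 min = 11:06.
Preheating the oven ends at 11:06 + 70 min = 12:16.
But preheating the oven is also said to end at 12:11 — a 5-minute conflict.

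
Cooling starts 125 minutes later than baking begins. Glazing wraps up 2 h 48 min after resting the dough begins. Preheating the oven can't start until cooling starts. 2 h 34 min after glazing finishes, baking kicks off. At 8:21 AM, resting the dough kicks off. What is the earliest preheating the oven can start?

3:48 PM

Glazing ends at 8:21 AM + 168 min = 11:09 AM.
Baking starts at 11:09 AM + 154 min = 1:43 PM.
Cooling starts at 1:43 PM + 125 min = 3:48 PM.
Preheating the oven is bounded by cooling, so the earliest it can start is 3:48 PM.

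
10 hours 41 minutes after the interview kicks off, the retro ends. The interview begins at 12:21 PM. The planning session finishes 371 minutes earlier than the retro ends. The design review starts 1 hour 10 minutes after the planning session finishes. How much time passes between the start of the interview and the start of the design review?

The retro ends at 12:21 PM + 641 min = 11:02 PM.
The planning session ends at 11:02 PM − 371 min = 4:51 PM.
The design review starts at 4:51 PM + 70 min = 6:01 PM.
From 12:21 PM to 6:01 PM is 5 hours 40 minutes.

5 hours 40 minutes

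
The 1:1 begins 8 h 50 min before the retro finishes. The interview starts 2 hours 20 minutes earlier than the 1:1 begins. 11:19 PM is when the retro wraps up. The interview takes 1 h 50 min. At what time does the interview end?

1:59 PM

The 1:1 starts at 11:19 PM − 530 min = 2:29 PM.
The interview starts at 2:29 PM − 140 min = 12:09 PM.
The interview ends at 12:09 PM + 110 min = 1:59 PM.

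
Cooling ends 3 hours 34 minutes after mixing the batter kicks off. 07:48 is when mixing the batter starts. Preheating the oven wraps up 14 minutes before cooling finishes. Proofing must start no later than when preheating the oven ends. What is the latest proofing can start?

11:08

Cooling ends at 07:48 + 214 min = 11:22.
Preheating the oven ends at 11:22 − 14 min = 11:08.
Proofing is bounded by preheating the oven, so the latest it can start is 11:08.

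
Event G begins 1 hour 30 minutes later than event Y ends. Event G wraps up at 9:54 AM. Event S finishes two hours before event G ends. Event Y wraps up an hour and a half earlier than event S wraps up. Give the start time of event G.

7:54 AM

Event S ends at 9:54 AM − 120 min = 7:54 AM.
Event Y ends at 7:54 AM − 90 min = 6:24 AM.
Event G starts at 6:24 AM + 90 min = 7:54 AM.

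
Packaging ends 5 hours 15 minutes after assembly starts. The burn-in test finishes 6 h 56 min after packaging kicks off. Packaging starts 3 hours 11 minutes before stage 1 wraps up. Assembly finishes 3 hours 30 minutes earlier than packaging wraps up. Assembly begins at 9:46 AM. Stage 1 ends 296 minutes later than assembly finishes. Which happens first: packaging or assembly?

Packaging ends at 9:46 AM + 315 min = 3:01 PM.
Assembly ends at 3:01 PM − 210 min = 11:31 AM.
Stage 1 ends at 11:31 AM + 296 min = 4:27 PM.
Packaging starts at 4:27 PM − 191 min = 1:16 PM.
Packaging starts at 1:16 PM and assembly starts at 9:46 AM, so assembly is first.

assembly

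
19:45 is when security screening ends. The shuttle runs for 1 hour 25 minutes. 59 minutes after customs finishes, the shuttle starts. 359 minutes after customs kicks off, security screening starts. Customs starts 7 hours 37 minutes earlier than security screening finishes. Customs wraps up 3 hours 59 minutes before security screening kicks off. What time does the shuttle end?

16:32

Customs starts at 19:45 − 457 min = 12:08.
Security screening starts at 12:08 + 359 min = 18:07.
Customs ends at 18:07 − 239 min = 14:08.
The shuttle starts at 14:08 + 59 min = 15:07.
The shuttle ends at 15:07 + 85 min = 16:32.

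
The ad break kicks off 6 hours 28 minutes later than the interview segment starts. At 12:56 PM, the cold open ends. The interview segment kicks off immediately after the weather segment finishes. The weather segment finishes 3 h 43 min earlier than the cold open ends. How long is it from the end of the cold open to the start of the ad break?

The weather segment ends at 12:56 PM − 223 min = 9:13 AM.
So the interview segment starts at 9:13 AM.
The ad break starts at 9:13 AM + 388 min = 3:41 PM.
From 12:56 PM to 3:41 PM is 2 hours 45 minutes.

2 hours 45 minutes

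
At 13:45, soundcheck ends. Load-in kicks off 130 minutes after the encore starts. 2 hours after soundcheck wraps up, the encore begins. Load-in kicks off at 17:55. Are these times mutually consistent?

Yes

The encore starts at 13:45 + 120 min = 15:45.
Load-in starts at 15:45 + 130 min = 17:55.
That matches the stated 17:55, so the schedule is consistent.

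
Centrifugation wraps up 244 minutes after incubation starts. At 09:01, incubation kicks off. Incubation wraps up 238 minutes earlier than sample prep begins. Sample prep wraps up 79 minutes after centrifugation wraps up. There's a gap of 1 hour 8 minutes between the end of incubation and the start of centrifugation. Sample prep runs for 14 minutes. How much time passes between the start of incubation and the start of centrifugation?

2 hours 19 minutes

Centrifugation ends at 09:01 + 244 min = 13:05.
Sample prep ends at 13:05 + 79 min = 14:24.
Sample prep starts at 14:24 − 14 min = 14:10.
Incubation ends at 14:10 − 238 min = 10:12.
Centrifugation starts at 10:12 + 68 min = 11:20.
From 09:01 to 11:20 is 2 hours 19 minutes.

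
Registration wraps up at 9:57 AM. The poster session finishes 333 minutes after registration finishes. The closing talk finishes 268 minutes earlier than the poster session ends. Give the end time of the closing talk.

11:02 AM

The poster session ends at 9:57 AM + 333 min = 3:30 PM.
The closing talk ends at 3:30 PM − 268 min = 11:02 AM.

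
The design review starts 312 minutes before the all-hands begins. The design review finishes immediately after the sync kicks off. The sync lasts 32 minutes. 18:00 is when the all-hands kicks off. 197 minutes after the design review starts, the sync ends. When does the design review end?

The design review starts at 18:00 − 312 min = 12:48.
The sync ends at 12:48 + 197 min = 16:05.
The sync starts at 16:05 − 32 min = 15:33.
So the design review ends at 15:33.

15:33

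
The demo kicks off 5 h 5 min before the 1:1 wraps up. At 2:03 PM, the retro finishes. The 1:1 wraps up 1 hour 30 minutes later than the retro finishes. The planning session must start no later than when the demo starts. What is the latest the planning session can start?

10:28 AM

The 1:1 ends at 2:03 PM + 90 min = 3:33 PM.
The demo starts at 3:33 PM − 305 min = 10:28 AM.
The planning session is bounded by the demo, so the latest it can start is 10:28 AM.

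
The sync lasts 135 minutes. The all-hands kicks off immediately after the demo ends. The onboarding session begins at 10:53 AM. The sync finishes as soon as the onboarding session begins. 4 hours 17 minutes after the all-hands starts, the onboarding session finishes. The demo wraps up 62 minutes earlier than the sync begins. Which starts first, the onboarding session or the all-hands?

The sync ends at 10:53 AM.
The sync starts at 10:53 AM − 135 min = 8:38 AM.
The demo ends at 8:38 AM − 62 min = 7:36 AM.
So the all-hands starts at 7:36 AM.
The onboarding session starts at 10:53 AM and the all-hands starts at 7:36 AM, so the all-hands is first.

the all-hands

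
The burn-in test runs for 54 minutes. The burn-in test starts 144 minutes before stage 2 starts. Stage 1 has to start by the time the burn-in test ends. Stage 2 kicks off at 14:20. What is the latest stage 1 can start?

The burn-in test starts at 14:20 − 144 min = 11:56.
The burn-in test ends at 11:56 + 54 min = 12:50.
Stage 1 is bounded by the burn-in test, so the latest it can start is 12:50.

12:50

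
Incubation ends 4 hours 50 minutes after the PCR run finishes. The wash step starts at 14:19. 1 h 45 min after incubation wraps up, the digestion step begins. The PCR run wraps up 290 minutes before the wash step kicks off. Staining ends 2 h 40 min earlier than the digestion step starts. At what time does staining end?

The PCR run ends at 14:19 − 290 min = 09:29.
Incubation ends at 09:29 + 290 min = 14:19.
The digestion step starts at 14:19 + 105 min = 16:04.
Staining ends at 16:04 − 160 min = 13:24.

13:24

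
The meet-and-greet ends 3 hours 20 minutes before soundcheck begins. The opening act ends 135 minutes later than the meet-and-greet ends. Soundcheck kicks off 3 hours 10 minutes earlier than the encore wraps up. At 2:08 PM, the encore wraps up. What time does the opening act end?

9:53 AM

Soundcheck starts at 2:08 PM − 190 min = 10:58 AM.
The meet-and-greet ends at 10:58 AM − 200 min = 7:38 AM.
The opening act ends at 7:38 AM + 135 min = 9:53 AM.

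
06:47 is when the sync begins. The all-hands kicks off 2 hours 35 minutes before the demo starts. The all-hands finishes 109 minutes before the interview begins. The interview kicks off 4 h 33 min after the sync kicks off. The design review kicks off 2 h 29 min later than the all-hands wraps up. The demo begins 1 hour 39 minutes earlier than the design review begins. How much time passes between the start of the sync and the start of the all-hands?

59 minutes

The interview starts at 06:47 + 273 min = 11:20.
The all-hands ends at 11:20 − 109 min = 09:31.
The design review starts at 09:31 + 149 min = 12:00.
The demo starts at 12:00 − 99 min = 10:21.
The all-hands starts at 10:21 − 155 min = 07:46.
From 06:47 to 07:46 is 59 minutes.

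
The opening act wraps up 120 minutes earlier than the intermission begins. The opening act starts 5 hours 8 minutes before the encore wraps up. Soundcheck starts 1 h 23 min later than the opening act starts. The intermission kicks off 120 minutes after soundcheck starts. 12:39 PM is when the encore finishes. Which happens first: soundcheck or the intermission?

soundcheck

The opening act starts at 12:39 PM − 308 min = 7:31 AM.
Soundcheck starts at 7:31 AM + 83 min = 8:54 AM.
The intermission starts at 8:54 AM + 120 min = 10:54 AM.
Soundcheck starts at 8:54 AM and the intermission starts at 10:54 AM, so soundcheck is first.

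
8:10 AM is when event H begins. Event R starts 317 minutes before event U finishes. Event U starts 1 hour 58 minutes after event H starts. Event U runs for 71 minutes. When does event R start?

Event U starts at 8:10 AM + 118 min = 10:08 AM.
Event U ends at 10:08 AM + 71 min = 11:19 AM.
Event R starts at 11:19 AM − 317 min = 6:02 AM.

6:02 AM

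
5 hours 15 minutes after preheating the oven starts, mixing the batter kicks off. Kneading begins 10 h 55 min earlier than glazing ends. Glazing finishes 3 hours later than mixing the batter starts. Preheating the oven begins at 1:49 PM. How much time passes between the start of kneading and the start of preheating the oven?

160 minutes

Mixing the batter starts at 1:49 PM + 315 min = 7:04 PM.
Glazing ends at 7:04 PM + 180 min = 10:04 PM.
Kneading starts at 10:04 PM − 655 min = 11:09 AM.
From 11:09 AM to 1:49 PM is 160 minutes.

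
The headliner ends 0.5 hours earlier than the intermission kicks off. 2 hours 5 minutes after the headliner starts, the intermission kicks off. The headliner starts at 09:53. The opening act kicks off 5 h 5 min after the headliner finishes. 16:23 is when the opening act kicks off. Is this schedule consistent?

No

The intermission starts at 09:53 + 125 min = 11:58.
The headliner ends at 11:58 − 30 min = 11:28.
The opening act starts at 11:28 + 305 min = 16:33.
But the opening act is also said to start at 16:23 — a 10-minute conflict.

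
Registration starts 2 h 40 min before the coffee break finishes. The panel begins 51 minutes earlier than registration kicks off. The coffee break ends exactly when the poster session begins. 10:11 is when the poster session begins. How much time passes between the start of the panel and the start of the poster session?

The coffee break ends at 10:11.
Registration starts at 10:11 − 160 min = 07:31.
The panel starts at 07:31 − 51 min = 06:40.
From 06:40 to 10:11 is 211 minutes.

211 minutes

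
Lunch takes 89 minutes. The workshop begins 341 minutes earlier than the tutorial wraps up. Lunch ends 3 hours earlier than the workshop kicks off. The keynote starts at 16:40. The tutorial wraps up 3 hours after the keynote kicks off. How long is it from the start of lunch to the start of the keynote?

The tutorial ends at 16:40 + 180 min = 19:40.
The workshop starts at 19:40 − 341 min = 13:59.
Lunch ends at 13:59 − 180 min = 10:59.
Lunch starts at 10:59 − 89 min = 09:30.
From 09:30 to 16:40 is 7 h 10 min.

7 h 10 min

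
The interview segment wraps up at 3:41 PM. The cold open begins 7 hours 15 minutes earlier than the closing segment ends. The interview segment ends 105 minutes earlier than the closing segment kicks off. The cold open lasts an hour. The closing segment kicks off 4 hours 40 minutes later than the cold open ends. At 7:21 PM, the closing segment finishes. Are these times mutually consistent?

The cold open starts at 7:21 PM − 435 min = 12:06 PM.
The cold open ends at 12:06 PM + 60 min = 1:06 PM.
The closing segment starts at 1:06 PM + 280 min = 5:46 PM.
The interview segment ends at 5:46 PM − 105 min = 4:01 PM.
But the interview segment is also said to end at 3:41 PM — a 20-minute conflict.

No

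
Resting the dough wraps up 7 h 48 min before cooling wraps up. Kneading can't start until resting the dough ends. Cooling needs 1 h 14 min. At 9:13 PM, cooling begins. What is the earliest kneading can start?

Cooling ends at 9:13 PM + 74 min = 10:27 PM.
Resting the dough ends at 10:27 PM − 468 min = 2:39 PM.
Kneading is bounded by resting the dough, so the earliest it can start is 2:39 PM.

2:39 PM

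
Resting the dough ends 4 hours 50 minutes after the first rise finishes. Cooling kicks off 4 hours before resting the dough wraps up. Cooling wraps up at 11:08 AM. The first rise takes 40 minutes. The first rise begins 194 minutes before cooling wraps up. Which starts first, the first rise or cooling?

the first rise

The first rise starts at 11:08 AM − 194 min = 7:54 AM.
The first rise ends at 7:54 AM + 40 min = 8:34 AM.
Resting the dough ends at 8:34 AM + 290 min = 1:24 PM.
Cooling starts at 1:24 PM − 240 min = 9:24 AM.
The first rise starts at 7:54 AM and cooling starts at 9:24 AM, so the first rise is first.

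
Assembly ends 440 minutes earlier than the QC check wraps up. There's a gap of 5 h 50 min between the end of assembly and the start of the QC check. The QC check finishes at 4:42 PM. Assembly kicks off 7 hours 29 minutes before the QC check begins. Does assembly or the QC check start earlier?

assembly

Assembly ends at 4:42 PM − 440 min = 9:22 AM.
The QC check starts at 9:22 AM + 350 min = 3:12 PM.
Assembly starts at 3:12 PM − 449 min = 7:43 AM.
Assembly starts at 7:43 AM and the QC check starts at 3:12 PM, so assembly is first.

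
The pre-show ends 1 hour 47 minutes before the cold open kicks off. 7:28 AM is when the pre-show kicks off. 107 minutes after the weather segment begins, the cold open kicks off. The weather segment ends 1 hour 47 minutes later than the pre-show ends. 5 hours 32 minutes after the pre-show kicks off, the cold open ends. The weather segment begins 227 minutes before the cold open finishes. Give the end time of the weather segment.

11:00 AM

The cold open ends at 7:28 AM + 332 min = 1:00 PM.
The weather segment starts at 1:00 PM − 227 min = 9:13 AM.
The cold open starts at 9:13 AM + 107 min = 11:00 AM.
The pre-show ends at 11:00 AM − 107 min = 9:13 AM.
The weather segment ends at 9:13 AM + 107 min = 11:00 AM.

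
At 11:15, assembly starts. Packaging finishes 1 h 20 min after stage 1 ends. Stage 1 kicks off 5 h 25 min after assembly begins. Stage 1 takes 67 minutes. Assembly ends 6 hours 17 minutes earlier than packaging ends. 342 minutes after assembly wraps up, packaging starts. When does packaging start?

18:32

Stage 1 starts at 11:15 + 325 min = 16:40.
Stage 1 ends at 16:40 + 67 min = 17:47.
Packaging ends at 17:47 + 80 min = 19:07.
Assembly ends at 19:07 − 377 min = 12:50.
Packaging starts at 12:50 + 342 min = 18:32.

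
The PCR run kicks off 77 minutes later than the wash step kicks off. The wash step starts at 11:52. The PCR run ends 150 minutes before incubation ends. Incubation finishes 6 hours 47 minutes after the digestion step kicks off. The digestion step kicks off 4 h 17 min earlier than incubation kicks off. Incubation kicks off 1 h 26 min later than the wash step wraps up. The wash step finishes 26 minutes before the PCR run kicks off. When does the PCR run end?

The PCR run starts at 11:52 + 77 min = 13:09.
The wash step ends at 13:09 − 26 min = 12:43.
Incubation starts at 12:43 + 86 min = 14:09.
The digestion step starts at 14:09 − 257 min = 09:52.
Incubation ends at 09:52 + 407 min = 16:39.
The PCR run ends at 16:39 − 150 min = 14:09.

14:09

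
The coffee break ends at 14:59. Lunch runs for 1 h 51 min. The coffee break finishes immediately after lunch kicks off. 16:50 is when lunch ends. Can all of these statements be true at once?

Yes

Lunch starts at 16:50 − 111 min = 14:59.
So the coffee break ends at 14:59.
That matches the stated 14:59, so the schedule is consistent.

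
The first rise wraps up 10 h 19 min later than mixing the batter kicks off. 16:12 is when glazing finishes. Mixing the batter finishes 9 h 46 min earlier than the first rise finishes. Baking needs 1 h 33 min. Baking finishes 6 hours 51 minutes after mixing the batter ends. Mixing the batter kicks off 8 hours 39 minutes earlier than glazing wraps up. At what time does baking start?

Mixing the batter starts at 16:12 − 519 min = 07:33.
The first rise ends at 07:33 + 619 min = 17:52.
Mixing the batter ends at 17:52 − 586 min = 08:06.
Baking ends at 08:06 + 411 min = 14:57.
Baking starts at 14:57 − 93 min = 13:24.

13:24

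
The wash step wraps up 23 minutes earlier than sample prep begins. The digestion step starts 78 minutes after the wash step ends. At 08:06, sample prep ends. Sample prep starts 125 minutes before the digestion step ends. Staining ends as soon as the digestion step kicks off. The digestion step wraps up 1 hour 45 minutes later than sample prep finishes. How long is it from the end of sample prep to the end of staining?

The digestion step ends at 08:06 + 105 min = 09:51.
Sample prep starts at 09:51 − 125 min = 07:46.
The wash step ends at 07:46 − 23 min = 07:23.
The digestion step starts at 07:23 + 78 min = 08:41.
So staining ends at 08:41.
From 08:06 to 08:41 is 35 minutes.

35 minutes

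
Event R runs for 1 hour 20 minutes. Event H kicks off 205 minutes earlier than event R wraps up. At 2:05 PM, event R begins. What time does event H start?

12:00 PM

Event R ends at 2:05 PM + 80 min = 3:25 PM.
Event H starts at 3:25 PM − 205 min = 12:00 PM.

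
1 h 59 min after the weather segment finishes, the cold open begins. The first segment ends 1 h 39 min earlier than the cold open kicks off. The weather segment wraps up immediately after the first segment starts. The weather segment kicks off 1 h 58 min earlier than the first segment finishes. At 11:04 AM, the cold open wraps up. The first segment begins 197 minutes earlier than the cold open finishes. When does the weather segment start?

The first segment starts at 11:04 AM − 197 min = 7:47 AM.
So the weather segment ends at 7:47 AM.
The cold open starts at 7:47 AM + 119 min = 9:46 AM.
The first segment ends at 9:46 AM − 99 min = 8:07 AM.
The weather segment starts at 8:07 AM − 118 min = 6:09 AM.

6:09 AM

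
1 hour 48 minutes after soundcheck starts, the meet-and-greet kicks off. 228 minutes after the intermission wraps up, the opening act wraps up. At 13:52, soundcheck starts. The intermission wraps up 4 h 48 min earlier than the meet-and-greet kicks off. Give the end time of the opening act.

The meet-and-greet starts at 13:52 + 108 min = 15:40.
The intermission ends at 15:40 − 288 min = 10:52.
The opening act ends at 10:52 + 228 min = 14:40.

14:40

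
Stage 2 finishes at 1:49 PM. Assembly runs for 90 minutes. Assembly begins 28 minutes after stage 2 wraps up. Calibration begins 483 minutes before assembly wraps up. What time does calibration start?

Assembly starts at 1:49 PM + 28 min = 2:17 PM.
Assembly ends at 2:17 PM + 90 min = 3:47 PM.
Calibration starts at 3:47 PM − 483 min = 7:44 AM.

7:44 AM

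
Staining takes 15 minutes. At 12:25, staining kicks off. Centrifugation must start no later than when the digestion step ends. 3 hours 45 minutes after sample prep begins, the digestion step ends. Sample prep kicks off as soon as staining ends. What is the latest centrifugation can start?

16:25

Staining ends at 12:25 + 15 min = 12:40.
So sample prep starts at 12:40.
The digestion step ends at 12:40 + 225 min = 16:25.
Centrifugation is bounded by the digestion step, so the latest it can start is 16:25.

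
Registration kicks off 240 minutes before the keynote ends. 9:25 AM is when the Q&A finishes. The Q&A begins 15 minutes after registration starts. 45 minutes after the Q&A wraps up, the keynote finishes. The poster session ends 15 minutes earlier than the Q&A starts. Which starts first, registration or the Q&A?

The keynote ends at 9:25 AM + 45 min = 10:10 AM.
Registration starts at 10:10 AM − 240 min = 6:10 AM.
The Q&A starts at 6:10 AM + 15 min = 6:25 AM.
Registration starts at 6:10 AM and the Q&A starts at 6:25 AM, so registration is first.

registration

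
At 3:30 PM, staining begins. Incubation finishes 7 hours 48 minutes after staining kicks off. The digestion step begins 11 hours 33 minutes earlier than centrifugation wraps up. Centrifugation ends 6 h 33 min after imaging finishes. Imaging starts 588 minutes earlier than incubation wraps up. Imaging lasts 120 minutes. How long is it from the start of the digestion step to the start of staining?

5 hours

Incubation ends at 3:30 PM + 468 min = 11:18 PM.
Imaging starts at 11:18 PM − 588 min = 1:30 PM.
Imaging ends at 1:30 PM + 120 min = 3:30 PM.
Centrifugation ends at 3:30 PM + 393 min = 10:03 PM.
The digestion step starts at 10:03 PM − 693 min = 10:30 AM.
From 10:30 AM to 3:30 PM is 5 hours.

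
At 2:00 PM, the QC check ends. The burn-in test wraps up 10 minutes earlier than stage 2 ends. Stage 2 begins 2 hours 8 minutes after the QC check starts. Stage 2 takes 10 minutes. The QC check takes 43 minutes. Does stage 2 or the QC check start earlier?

The QC check starts at 2:00 PM − 43 min = 1:17 PM.
Stage 2 starts at 1:17 PM + 128 min = 3:25 PM.
Stage 2 starts at 3:25 PM and the QC check starts at 1:17 PM, so the QC check is first.

the QC check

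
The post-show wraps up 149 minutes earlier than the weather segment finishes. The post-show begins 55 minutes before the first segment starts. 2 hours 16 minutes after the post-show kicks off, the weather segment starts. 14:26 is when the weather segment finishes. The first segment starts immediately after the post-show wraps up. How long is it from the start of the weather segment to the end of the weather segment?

1 h 8 min

The post-show ends at 14:26 − 149 min = 11:57.
So the first segment starts at 11:57.
The post-show starts at 11:57 − 55 min = 11:02.
The weather segment starts at 11:02 + 136 min = 13:18.
From 13:18 to 14:26 is 1 h 8 min.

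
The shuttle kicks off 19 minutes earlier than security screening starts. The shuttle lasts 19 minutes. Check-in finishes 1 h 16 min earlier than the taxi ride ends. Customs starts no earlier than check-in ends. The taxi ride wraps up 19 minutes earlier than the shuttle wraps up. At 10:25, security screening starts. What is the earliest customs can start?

The shuttle starts at 10:25 − 19 min = 10:06.
The shuttle ends at 10:06 + 19 min = 10:25.
The taxi ride ends at 10:25 − 19 min = 10:06.
Check-in ends at 10:06 − 76 min = 08:50.
Customs is bounded by check-in, so the earliest it can start is 08:50.

08:50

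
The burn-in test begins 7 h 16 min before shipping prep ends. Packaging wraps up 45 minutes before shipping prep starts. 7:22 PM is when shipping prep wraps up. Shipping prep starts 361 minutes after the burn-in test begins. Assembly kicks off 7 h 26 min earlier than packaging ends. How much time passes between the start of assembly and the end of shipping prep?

9 hours 26 minutes

The burn-in test starts at 7:22 PM − 436 min = 12:06 PM.
Shipping prep starts at 12:06 PM + 361 min = 6:07 PM.
Packaging ends at 6:07 PM − 45 min = 5:22 PM.
Assembly starts at 5:22 PM − 446 min = 9:56 AM.
From 9:56 AM to 7:22 PM is 9 hours 26 minutes.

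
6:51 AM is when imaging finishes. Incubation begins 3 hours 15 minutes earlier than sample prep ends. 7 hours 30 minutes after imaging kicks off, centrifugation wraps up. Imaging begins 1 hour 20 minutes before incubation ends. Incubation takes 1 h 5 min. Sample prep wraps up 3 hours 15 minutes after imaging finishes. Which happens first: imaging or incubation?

Sample prep ends at 6:51 AM + 195 min = 10:06 AM.
Incubation starts at 10:06 AM − 195 min = 6:51 AM.
Incubation ends at 6:51 AM + 65 min = 7:56 AM.
Imaging starts at 7:56 AM − 80 min = 6:36 AM.
Imaging starts at 6:36 AM and incubation starts at 6:51 AM, so imaging is first.

imaging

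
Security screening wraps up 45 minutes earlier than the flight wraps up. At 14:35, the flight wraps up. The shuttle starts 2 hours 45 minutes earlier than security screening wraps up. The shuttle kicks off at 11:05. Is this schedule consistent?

Security screening ends at 14:35 − 45 min = 13:50.
The shuttle starts at 13:50 − 165 min = 11:05.
That matches the stated 11:05, so the schedule is consistent.

Yes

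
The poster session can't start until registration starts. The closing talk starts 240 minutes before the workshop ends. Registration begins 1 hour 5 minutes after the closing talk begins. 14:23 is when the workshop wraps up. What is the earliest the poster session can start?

The closing talk starts at 14:23 − 240 min = 10:23.
Registration starts at 10:23 + 65 min = 11:28.
The poster session is bounded by registration, so the earliest it can start is 11:28.

11:28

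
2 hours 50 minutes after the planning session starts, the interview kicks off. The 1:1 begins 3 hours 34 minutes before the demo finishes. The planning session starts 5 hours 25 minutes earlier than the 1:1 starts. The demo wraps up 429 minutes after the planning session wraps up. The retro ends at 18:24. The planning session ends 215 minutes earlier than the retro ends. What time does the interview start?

15:49

The planning session ends at 18:24 − 215 min = 14:49.
The demo ends at 14:49 + 429 min = 21:58.
The 1:1 starts at 21:58 − 214 min = 18:24.
The planning session starts at 18:24 − 325 min = 12:59.
The interview starts at 12:59 + 170 min = 15:49.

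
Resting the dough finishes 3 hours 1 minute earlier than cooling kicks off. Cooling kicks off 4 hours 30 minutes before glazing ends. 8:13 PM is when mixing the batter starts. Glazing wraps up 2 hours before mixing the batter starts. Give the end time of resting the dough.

10:42 AM

Glazing ends at 8:13 PM − 120 min = 6:13 PM.
Cooling starts at 6:13 PM − 270 min = 1:43 PM.
Resting the dough ends at 1:43 PM − 181 min = 10:42 AM.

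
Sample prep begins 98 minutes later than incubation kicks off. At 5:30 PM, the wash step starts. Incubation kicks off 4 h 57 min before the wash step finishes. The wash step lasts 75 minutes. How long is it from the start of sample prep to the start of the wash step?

2 hours 4 minutes

The wash step ends at 5:30 PM + 75 min = 6:45 PM.
Incubation starts at 6:45 PM − 297 min = 1:48 PM.
Sample prep starts at 1:48 PM + 98 min = 3:26 PM.
From 3:26 PM to 5:30 PM is 2 hours 4 minutes.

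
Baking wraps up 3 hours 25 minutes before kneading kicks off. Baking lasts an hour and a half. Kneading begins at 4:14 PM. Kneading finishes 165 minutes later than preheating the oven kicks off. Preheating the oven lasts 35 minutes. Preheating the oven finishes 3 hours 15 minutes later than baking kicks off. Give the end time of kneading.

Baking ends at 4:14 PM − 205 min = 12:49 PM.
Baking starts at 12:49 PM − 90 min = 11:19 AM.
Preheating the oven ends at 11:19 AM + 195 min = 2:34 PM.
Preheating the oven starts at 2:34 PM − 35 min = 1:59 PM.
Kneading ends at 1:59 PM + 165 min = 4:44 PM.

4:44 PM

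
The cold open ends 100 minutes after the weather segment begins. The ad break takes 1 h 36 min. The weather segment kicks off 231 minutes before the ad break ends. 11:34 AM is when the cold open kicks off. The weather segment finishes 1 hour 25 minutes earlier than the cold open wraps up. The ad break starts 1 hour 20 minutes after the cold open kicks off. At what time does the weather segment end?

The ad break starts at 11:34 AM + 80 min = 12:54 PM.
The ad break ends at 12:54 PM + 96 min = 2:30 PM.
The weather segment starts at 2:30 PM − 231 min = 10:39 AM.
The cold open ends at 10:39 AM + 100 min = 12:19 PM.
The weather segment ends at 12:19 PM − 85 min = 10:54 AM.

10:54 AM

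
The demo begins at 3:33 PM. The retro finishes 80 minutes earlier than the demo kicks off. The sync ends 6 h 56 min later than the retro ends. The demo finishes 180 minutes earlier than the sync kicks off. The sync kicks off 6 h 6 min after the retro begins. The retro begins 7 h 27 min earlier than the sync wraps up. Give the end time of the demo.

4:48 PM

The retro ends at 3:33 PM − 80 min = 2:13 PM.
The sync ends at 2:13 PM + 416 min = 9:09 PM.
The retro starts at 9:09 PM − 447 min = 1:42 PM.
The sync starts at 1:42 PM + 366 min = 7:48 PM.
The demo ends at 7:48 PM − 180 min = 4:48 PM.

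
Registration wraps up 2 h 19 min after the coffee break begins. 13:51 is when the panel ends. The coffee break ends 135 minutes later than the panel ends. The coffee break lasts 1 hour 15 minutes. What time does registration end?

The coffee break ends at 13:51 + 135 min = 16:06.
The coffee break starts at 16:06 − 75 min = 14:51.
Registration ends at 14:51 + 139 min = 17:10.

17:10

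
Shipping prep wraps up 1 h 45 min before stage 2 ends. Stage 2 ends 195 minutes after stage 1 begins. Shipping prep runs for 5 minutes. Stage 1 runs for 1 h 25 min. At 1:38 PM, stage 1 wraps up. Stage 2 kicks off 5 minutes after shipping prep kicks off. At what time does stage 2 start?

1:43 PM

Stage 1 starts at 1:38 PM − 85 min = 12:13 PM.
Stage 2 ends at 12:13 PM + 195 min = 3:28 PM.
Shipping prep ends at 3:28 PM − 105 min = 1:43 PM.
Shipping prep starts at 1:43 PM − 5 min = 1:38 PM.
Stage 2 starts at 1:38 PM + 5 min = 1:43 PM.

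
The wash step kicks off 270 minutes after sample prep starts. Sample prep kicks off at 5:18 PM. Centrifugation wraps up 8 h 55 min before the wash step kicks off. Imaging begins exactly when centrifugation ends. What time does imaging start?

12:53 PM

The wash step starts at 5:18 PM + 270 min = 9:48 PM.
Centrifugation ends at 9:48 PM − 535 min = 12:53 PM.
So imaging starts at 12:53 PM.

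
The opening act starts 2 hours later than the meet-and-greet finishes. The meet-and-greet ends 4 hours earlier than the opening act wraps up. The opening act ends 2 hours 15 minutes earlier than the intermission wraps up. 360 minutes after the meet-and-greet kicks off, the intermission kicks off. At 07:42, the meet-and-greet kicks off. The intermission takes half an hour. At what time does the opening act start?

The intermission starts at 07:42 + 360 min = 13:42.
The intermission ends at 13:42 + 30 min = 14:12.
The opening act ends at 14:12 − 135 min = 11:57.
The meet-and-greet ends at 11:57 − 240 min = 07:57.
The opening act starts at 07:57 + 120 min = 09:57.

09:57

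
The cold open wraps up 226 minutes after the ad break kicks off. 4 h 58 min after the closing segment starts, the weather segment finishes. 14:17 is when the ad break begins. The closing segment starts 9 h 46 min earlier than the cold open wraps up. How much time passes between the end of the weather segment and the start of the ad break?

The cold open ends at 14:17 + 226 min = 18:03.
The closing segment starts at 18:03 − 586 min = 08:17.
The weather segment ends at 08:17 + 298 min = 13:15.
From 13:15 to 14:17 is 1 h 2 min.

1 h 2 min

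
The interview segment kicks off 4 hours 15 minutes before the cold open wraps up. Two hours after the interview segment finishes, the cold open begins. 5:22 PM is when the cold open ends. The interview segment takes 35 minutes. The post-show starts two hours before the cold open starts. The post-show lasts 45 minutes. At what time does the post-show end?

The interview segment starts at 5:22 PM − 255 min = 1:07 PM.
The interview segment ends at 1:07 PM + 35 min = 1:42 PM.
The cold open starts at 1:42 PM + 120 min = 3:42 PM.
The post-show starts at 3:42 PM − 120 min = 1:42 PM.
The post-show ends at 1:42 PM + 45 min = 2:27 PM.

2:27 PM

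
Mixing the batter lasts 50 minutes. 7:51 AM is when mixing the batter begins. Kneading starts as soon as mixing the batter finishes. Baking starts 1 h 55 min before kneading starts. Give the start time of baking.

6:46 AM

Mixing the batter ends at 7:51 AM + 50 min = 8:41 AM.
So kneading starts at 8:41 AM.
Baking starts at 8:41 AM − 115 min = 6:46 AM.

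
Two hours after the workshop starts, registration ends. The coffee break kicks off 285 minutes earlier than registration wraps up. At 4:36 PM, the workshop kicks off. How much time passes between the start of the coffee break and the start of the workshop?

Registration ends at 4:36 PM + 120 min = 6:36 PM.
The coffee break starts at 6:36 PM − 285 min = 1:51 PM.
From 1:51 PM to 4:36 PM is 2 h 45 min.

2 h 45 min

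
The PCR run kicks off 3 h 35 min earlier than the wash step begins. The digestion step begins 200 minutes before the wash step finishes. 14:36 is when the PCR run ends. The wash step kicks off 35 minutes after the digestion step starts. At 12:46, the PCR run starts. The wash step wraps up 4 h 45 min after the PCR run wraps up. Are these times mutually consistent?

The wash step ends at 14:36 + 285 min = 19:21.
The digestion step starts at 19:21 − 200 min = 16:01.
The wash step starts at 16:01 + 35 min = 16:36.
The PCR run starts at 16:36 − 215 min = 13:01.
But the PCR run is also said to start at 12:46 — a 15-minute conflict.

No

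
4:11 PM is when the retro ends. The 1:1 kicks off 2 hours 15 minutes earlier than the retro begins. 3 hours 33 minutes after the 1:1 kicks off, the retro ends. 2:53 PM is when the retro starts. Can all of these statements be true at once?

The 1:1 starts at 2:53 PM − 135 min = 12:38 PM.
The retro ends at 12:38 PM + 213 min = 4:11 PM.
That matches the stated 4:11 PM, so the schedule is consistent.

Yes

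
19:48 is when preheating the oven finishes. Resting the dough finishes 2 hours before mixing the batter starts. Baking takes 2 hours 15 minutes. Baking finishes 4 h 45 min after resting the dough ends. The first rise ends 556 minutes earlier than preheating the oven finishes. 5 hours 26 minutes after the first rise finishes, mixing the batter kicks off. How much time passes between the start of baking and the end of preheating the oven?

The first rise ends at 19:48 − 556 min = 10:32.
Mixing the batter starts at 10:32 + 326 min = 15:58.
Resting the dough ends at 15:58 − 120 min = 13:58.
Baking ends at 13:58 + 285 min = 18:43.
Baking starts at 18:43 − 135 min = 16:28.
From 16:28 to 19:48 is 3 hours 20 minutes.

3 hours 20 minutes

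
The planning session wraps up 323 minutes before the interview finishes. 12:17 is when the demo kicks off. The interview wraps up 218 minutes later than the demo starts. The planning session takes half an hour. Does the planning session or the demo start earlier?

the planning session

The interview ends at 12:17 + 218 min = 15:55.
The planning session ends at 15:55 − 323 min = 10:32.
The planning session starts at 10:32 − 30 min = 10:02.
The planning session starts at 10:02 and the demo starts at 12:17, so the planning session is first.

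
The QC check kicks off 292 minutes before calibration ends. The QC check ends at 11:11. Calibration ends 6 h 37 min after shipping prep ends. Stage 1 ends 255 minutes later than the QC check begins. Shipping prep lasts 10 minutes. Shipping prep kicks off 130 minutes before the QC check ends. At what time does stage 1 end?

15:11

Shipping prep starts at 11:11 − 130 min = 09:01.
Shipping prep ends at 09:01 + 10 min = 09:11.
Calibration ends at 09:11 + 397 min = 15:48.
The QC check starts at 15:48 − 292 min = 10:56.
Stage 1 ends at 10:56 + 255 min = 15:11.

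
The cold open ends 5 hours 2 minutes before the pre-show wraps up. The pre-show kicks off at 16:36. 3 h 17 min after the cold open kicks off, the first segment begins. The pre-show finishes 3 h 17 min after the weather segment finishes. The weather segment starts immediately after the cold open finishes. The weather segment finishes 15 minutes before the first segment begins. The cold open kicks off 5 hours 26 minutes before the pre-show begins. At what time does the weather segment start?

12:27

The cold open starts at 16:36 − 326 min = 11:10.
The first segment starts at 11:10 + 197 min = 14:27.
The weather segment ends at 14:27 − 15 min = 14:12.
The pre-show ends at 14:12 + 197 min = 17:29.
The cold open ends at 17:29 − 302 min = 12:27.
So the weather segment starts at 12:27.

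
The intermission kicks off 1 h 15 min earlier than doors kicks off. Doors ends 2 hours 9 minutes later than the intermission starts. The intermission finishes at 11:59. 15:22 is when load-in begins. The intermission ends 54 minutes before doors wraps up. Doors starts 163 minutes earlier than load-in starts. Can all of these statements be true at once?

No

Doors starts at 15:22 − 163 min = 12:39.
The intermission starts at 12:39 − 75 min = 11:24.
Doors ends at 11:24 + 129 min = 13:33.
The intermission ends at 13:33 − 54 min = 12:39.
But the intermission is also said to end at 11:59 — a 40-minute conflict.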